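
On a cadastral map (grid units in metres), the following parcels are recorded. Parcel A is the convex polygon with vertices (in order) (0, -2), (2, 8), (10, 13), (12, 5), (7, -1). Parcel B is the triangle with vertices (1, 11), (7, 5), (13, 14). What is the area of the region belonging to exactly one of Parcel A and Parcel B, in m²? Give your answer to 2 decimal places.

99.31

|Parcel A| = 108.5, |Parcel B| = 45, |Parcel A∩Parcel B| = 27.0944.
|Parcel A △ Parcel B| = |Parcel A| + |Parcel B| − 2·|Parcel A∩Parcel B| = 108.5 + 45 − 54.1888 = 99.31.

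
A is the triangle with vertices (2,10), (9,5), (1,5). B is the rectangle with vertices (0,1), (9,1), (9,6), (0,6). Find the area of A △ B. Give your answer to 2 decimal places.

|A| = 20, |B| = 45, |A∩B| = 7.2.
|A △ B| = |A| + |B| − 2·|A∩B| = 20 + 45 − 14.4 = 50.60.

50.60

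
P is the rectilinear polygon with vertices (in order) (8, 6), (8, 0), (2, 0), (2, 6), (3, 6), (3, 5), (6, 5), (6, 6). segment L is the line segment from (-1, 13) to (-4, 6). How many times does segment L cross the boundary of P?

0

The segment lies entirely outside P and never meets its boundary.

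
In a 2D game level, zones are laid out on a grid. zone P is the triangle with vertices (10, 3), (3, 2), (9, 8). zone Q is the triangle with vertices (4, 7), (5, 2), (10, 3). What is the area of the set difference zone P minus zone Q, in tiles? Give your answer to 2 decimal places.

9.19

|zone P| = 18, |zone P∩zone Q| = 8.8111.
|zone P ∖ zone Q| = |zone P| − |zone P∩zone Q| = 18 − 8.8111 = 9.19.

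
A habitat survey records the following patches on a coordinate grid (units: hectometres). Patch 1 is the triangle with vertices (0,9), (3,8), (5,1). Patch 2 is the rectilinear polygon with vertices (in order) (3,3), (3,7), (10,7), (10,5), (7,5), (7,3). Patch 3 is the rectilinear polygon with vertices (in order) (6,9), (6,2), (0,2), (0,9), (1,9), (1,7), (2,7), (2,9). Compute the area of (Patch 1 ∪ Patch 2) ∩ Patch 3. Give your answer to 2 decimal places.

16.90

|Patch 1 ∪ Patch 2| = 28.5214.
|(Patch 1 ∪ Patch 2) ∩ Patch 3| = 16.90.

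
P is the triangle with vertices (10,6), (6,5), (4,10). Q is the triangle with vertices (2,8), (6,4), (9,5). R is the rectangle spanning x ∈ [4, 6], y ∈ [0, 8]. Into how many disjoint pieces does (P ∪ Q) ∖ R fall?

(P ∪ Q) ∖ R splits into 2 disjoint pieces (area 11.4105, area 1.1429).

2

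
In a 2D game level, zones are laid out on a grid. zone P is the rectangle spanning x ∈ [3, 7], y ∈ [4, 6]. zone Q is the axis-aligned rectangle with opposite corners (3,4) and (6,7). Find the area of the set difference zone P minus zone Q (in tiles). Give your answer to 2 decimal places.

2.00

|zone P∩zone Q|: x∈[3,6], y∈[4,6] → 3·2 = 6.
|zone P| = 8.
|zone P ∖ zone Q| = |zone P| − |zone P∩zone Q| = 8 − 6 = 2.00.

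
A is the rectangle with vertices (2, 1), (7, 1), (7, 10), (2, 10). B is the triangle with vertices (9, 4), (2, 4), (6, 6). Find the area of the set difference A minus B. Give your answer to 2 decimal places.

39.33

|A| = 45, |A∩B| = 5.6667.
|A ∖ B| = |A| − |A∩B| = 45 − 5.6667 = 39.33.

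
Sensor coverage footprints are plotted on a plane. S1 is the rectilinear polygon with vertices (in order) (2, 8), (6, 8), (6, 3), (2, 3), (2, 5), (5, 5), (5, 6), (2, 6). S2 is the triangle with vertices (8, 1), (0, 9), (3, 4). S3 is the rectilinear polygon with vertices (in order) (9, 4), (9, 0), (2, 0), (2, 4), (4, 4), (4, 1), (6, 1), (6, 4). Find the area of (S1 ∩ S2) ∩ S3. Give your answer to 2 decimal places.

0.30

|S1 ∩ S2| = 3.9667.
|(S1 ∩ S2) ∩ S3| = 0.30.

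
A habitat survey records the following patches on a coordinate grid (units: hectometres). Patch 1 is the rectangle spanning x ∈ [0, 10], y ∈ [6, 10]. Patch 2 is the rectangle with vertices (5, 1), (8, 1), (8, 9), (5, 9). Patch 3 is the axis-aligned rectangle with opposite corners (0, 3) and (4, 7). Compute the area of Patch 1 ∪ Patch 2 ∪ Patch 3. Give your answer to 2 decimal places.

67.00

By inclusion–exclusion:
Individual areas: |Patch 1| = 40, |Patch 2| = 24, |Patch 3| = 16.
|Patch 1∩Patch 2|: x∈[5,8], y∈[6,9] → 3·3 = 9.
|Patch 1∩Patch 3|: x∈[0,4], y∈[6,7] → 4·1 = 4.
|Patch 2∩Patch 3| = 0 (no overlap).
|Patch 1∩Patch 2∩Patch 3| = 0.
|Patch 1 ∪ Patch 2 ∪ Patch 3| = 80 − 13 + 0 = 67.00.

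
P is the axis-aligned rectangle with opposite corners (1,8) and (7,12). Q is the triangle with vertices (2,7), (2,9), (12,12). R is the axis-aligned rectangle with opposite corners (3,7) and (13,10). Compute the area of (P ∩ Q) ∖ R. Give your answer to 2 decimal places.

1.57

|P ∩ Q| = 6.5.
|(P ∩ Q) ∩ R| = 4.9333.
|(P ∩ Q) ∖ R| = 6.5 − 4.9333 = 1.57.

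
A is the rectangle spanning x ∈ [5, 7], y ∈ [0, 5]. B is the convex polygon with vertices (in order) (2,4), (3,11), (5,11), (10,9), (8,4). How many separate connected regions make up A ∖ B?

A ∖ B is a single connected region.

1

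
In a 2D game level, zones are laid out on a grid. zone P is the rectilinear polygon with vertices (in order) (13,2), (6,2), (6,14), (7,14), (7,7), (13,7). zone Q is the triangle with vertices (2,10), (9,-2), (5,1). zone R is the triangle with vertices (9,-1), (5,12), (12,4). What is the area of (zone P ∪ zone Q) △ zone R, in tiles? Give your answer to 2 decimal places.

|zone P ∪ zone Q| = 55.119.
|(zone P ∪ zone Q) ∩ zone R| = 21.1386.
|(zone P ∪ zone Q) △ zone R| = 55.119 + 29.5 − 42.2772 = 42.34.

42.34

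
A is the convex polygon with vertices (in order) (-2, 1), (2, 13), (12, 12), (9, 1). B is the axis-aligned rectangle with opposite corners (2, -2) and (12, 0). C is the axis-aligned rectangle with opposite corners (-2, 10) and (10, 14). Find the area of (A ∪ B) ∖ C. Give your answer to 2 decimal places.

120.20

|A ∪ B| = 142.5.
|(A ∪ B) ∩ C| = 22.3.
|(A ∪ B) ∖ C| = 142.5 − 22.3 = 120.20.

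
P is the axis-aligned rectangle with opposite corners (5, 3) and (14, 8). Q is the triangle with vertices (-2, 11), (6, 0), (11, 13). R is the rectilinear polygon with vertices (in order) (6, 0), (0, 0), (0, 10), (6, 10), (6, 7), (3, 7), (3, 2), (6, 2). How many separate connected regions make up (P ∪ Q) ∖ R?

1

(P ∪ Q) ∖ R is a single connected region.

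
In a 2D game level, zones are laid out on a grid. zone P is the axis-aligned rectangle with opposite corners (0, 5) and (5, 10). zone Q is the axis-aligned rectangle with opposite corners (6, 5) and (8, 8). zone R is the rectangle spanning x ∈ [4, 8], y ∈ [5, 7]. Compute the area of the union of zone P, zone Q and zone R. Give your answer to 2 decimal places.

By inclusion–exclusion:
Individual areas: |zone P| = 25, |zone Q| = 6, |zone R| = 8.
|zone P∩zone Q| = 0 (no overlap).
|zone P∩zone R|: x∈[4,5], y∈[5,7] → 1·2 = 2.
|zone Q∩zone R|: x∈[6,8], y∈[5,7] → 2·2 = 4.
|zone P∩zone Q∩zone R| = 0.
|zone P ∪ zone Q ∪ zone R| = 39 − 6 + 0 = 33.00.

33.00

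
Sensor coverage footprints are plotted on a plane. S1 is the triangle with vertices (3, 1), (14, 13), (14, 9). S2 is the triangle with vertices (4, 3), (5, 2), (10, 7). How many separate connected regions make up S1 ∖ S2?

S1 ∖ S2 splits into 2 disjoint pieces (area 0.4531, area 17.7619).

2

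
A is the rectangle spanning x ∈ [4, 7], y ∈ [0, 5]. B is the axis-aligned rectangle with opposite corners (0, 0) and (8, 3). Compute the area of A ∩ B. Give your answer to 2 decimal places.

9.00

|A∩B|: x∈[4,7], y∈[0,3] → 3·3 = 9.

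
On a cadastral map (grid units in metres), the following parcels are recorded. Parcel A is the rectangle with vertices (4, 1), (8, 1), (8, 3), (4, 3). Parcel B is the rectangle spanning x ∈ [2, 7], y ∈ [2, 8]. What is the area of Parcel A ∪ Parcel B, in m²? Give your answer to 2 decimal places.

35.00

By inclusion–exclusion:
Individual areas: |Parcel A| = 8, |Parcel B| = 30.
|Parcel A∩Parcel B|: x∈[4,7], y∈[2,3] → 3·1 = 3.
|Parcel A ∪ Parcel B| = 38 − 3 = 35.00.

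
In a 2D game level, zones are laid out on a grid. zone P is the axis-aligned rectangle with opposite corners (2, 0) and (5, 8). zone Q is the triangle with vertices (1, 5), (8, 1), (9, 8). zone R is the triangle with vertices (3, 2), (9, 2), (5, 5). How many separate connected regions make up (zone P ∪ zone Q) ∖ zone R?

(zone P ∪ zone Q) ∖ zone R splits into 2 disjoint pieces (area 34.1506, area 0.9464).

2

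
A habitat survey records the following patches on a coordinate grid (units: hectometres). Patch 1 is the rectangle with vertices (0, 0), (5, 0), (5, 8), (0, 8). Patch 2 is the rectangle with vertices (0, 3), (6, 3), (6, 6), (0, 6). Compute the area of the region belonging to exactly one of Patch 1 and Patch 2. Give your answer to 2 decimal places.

|Patch 1∩Patch 2|: x∈[0,5], y∈[3,6] → 5·3 = 15.
|Patch 1 △ Patch 2| = |Patch 1| + |Patch 2| − 2·|Patch 1∩Patch 2| = 40 + 18 − 30 = 28.00.

28.00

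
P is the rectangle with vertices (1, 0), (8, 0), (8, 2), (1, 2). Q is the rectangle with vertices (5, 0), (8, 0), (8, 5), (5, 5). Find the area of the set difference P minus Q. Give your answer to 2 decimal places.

|P∩Q|: x∈[5,8], y∈[0,2] → 3·2 = 6.
|P| = 14.
|P ∖ Q| = |P| − |P∩Q| = 14 − 6 = 8.00.

8.00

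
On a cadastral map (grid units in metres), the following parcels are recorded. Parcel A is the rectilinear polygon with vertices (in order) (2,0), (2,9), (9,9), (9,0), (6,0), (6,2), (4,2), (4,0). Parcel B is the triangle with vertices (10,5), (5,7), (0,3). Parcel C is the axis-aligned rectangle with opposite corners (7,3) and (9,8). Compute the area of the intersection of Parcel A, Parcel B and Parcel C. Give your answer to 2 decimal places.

The intersection is the polygon with vertices (9,5.4), (9,4.8), (7,4.4), (7,6.2).
By the shoelace formula its area is 2.40.

2.40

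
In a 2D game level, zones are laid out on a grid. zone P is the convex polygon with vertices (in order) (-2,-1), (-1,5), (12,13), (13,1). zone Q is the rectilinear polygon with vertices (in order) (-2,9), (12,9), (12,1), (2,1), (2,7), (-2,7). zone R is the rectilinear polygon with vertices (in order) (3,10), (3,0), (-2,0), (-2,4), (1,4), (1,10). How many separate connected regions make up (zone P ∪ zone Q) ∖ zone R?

(zone P ∪ zone Q) ∖ zone R splits into 3 disjoint pieces (area 3.3141, area 6, area 100.9167).

3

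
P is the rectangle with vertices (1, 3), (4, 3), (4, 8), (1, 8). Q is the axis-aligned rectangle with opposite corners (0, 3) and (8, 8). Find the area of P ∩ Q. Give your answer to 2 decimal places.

15.00

|P∩Q|: x∈[1,4], y∈[3,8] → 3·5 = 15.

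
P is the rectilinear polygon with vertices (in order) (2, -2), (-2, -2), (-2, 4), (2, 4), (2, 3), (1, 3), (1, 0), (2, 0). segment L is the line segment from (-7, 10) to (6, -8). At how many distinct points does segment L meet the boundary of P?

The segment meets the boundary at (1.667,-2), (-2,3.077).

2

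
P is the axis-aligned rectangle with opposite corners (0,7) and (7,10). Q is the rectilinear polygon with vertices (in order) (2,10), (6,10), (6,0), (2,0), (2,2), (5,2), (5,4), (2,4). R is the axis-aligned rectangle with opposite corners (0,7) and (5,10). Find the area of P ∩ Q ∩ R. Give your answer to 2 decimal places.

The intersection is the polygon with vertices (2,7), (2,10), (5,10), (5,7).
By the shoelace formula its area is 9.00.

9.00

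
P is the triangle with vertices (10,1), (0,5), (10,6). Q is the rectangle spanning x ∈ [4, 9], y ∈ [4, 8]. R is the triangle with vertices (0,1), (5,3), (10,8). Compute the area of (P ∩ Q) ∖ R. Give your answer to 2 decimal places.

5.93

|P ∩ Q| = 8.25.
|(P ∩ Q) ∩ R| = 2.3175.
|(P ∩ Q) ∖ R| = 8.25 − 2.3175 = 5.93.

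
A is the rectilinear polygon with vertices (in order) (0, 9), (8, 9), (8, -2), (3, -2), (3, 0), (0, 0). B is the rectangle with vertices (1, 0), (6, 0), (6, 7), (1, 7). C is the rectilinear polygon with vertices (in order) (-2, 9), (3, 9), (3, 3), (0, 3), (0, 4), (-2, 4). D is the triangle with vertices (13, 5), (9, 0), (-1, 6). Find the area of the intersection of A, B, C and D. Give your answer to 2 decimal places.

The intersection is the polygon with vertices (3,3.6), (1,4.8), (1,5.857), (3,5.714).
By the shoelace formula its area is 3.17.

3.17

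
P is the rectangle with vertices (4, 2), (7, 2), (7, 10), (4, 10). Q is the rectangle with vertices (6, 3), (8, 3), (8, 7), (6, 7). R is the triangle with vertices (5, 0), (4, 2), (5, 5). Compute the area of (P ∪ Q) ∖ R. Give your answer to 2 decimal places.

26.50

|P ∪ Q| = 28.
|(P ∪ Q) ∩ R| = 1.5.
|(P ∪ Q) ∖ R| = 28 − 1.5 = 26.50.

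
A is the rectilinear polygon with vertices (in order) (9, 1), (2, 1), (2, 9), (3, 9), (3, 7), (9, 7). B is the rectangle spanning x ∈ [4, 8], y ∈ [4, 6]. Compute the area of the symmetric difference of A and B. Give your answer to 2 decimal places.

36.00

|A| = 44, |B| = 8, |A∩B| = 8.
|A △ B| = |A| + |B| − 2·|A∩B| = 44 + 8 − 16 = 36.00.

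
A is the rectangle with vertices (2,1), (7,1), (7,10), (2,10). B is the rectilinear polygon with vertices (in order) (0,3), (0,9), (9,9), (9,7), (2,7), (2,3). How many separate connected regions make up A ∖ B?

2

A ∖ B splits into 2 disjoint pieces (area 30, area 5).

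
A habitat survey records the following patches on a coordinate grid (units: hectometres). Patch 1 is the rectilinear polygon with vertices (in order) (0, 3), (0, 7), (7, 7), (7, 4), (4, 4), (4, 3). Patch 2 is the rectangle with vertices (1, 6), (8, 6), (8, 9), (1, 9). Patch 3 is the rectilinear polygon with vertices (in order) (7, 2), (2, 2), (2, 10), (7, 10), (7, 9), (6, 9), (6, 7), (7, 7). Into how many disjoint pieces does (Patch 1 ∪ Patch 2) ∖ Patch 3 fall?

(Patch 1 ∪ Patch 2) ∖ Patch 3 splits into 2 disjoint pieces (area 10, area 5).

2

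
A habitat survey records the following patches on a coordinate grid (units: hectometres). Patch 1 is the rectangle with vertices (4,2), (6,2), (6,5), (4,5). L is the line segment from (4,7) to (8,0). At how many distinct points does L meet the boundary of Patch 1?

The segment meets the boundary at (6,3.5), (5.143,5).

2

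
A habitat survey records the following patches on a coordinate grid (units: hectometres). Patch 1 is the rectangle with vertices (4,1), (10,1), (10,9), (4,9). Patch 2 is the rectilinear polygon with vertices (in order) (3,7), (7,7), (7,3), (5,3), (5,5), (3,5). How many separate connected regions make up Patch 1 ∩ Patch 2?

Patch 1 ∩ Patch 2 is a single connected region.

1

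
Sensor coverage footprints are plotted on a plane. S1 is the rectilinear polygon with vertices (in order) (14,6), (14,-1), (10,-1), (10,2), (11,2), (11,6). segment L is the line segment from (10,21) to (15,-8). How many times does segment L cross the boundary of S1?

The segment meets the boundary at (13.793,-1), (12.586,6).

2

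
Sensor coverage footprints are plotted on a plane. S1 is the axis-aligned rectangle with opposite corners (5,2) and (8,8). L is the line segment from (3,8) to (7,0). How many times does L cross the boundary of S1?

2

The segment meets the boundary at (6,2), (5,4).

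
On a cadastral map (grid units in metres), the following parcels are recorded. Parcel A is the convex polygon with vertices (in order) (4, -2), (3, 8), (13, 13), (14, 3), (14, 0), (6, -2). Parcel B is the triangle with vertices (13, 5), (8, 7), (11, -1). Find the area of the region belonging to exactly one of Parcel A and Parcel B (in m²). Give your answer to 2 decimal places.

105.04

|Parcel A| = 122, |Parcel B| = 17, |Parcel A∩Parcel B| = 16.9779.
|Parcel A △ Parcel B| = |Parcel A| + |Parcel B| − 2·|Parcel A∩Parcel B| = 122 + 17 − 33.9558 = 105.04.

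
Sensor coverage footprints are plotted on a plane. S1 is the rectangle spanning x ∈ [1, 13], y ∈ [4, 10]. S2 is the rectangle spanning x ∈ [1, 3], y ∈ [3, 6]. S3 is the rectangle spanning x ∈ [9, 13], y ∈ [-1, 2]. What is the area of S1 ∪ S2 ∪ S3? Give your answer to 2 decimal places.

86.00

By inclusion–exclusion:
Individual areas: |S1| = 72, |S2| = 6, |S3| = 12.
|S1∩S2|: x∈[1,3], y∈[4,6] → 2·2 = 4.
|S1∩S3| = 0 (no overlap).
|S2∩S3| = 0 (no overlap).
|S1∩S2∩S3| = 0.
|S1 ∪ S2 ∪ S3| = 90 − 4 + 0 = 86.00.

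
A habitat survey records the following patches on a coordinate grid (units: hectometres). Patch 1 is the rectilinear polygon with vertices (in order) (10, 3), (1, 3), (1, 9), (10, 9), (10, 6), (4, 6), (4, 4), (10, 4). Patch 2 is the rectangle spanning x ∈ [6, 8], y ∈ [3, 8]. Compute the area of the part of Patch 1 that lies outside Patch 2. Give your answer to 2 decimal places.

|Patch 1| = 42, |Patch 1∩Patch 2| = 6.
|Patch 1 ∖ Patch 2| = |Patch 1| − |Patch 1∩Patch 2| = 42 − 6 = 36.00.

36.00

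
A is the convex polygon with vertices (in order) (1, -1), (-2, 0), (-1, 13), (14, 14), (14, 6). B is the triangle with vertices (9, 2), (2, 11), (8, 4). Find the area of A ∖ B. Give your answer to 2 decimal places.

|A| = 178, |A∩B| = 2.3681.
|A ∖ B| = |A| − |A∩B| = 178 − 2.3681 = 175.63.

175.63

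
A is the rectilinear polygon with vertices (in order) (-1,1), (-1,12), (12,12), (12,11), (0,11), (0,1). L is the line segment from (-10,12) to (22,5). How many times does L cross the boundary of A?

2

The segment meets the boundary at (0,9.812), (-1,10.031).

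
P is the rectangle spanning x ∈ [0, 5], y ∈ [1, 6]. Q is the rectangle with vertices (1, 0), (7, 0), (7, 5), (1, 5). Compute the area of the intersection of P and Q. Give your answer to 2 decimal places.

16.00

|P∩Q|: x∈[1,5], y∈[1,5] → 4·4 = 16.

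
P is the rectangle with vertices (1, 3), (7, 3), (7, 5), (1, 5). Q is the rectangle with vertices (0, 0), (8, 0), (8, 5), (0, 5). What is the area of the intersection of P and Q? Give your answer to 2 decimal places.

|P∩Q|: x∈[1,7], y∈[3,5] → 6·2 = 12.

12.00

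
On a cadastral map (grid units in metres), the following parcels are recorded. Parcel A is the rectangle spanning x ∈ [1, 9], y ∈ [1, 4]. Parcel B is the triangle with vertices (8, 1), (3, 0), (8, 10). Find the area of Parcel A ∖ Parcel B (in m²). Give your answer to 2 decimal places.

|Parcel A| = 24, |Parcel A∩Parcel B| = 11.25.
|Parcel A ∖ Parcel B| = |Parcel A| − |Parcel A∩Parcel B| = 24 − 11.25 = 12.75.

12.75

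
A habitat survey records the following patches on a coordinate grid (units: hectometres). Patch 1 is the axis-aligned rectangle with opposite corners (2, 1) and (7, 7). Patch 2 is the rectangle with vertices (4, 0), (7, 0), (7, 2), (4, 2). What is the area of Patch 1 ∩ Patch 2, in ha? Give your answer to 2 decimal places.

|Patch 1∩Patch 2|: x∈[4,7], y∈[1,2] → 3·1 = 3.

3.00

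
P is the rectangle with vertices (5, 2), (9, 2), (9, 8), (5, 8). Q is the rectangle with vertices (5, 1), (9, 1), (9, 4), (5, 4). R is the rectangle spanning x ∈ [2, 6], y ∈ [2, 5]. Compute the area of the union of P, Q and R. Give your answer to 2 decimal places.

By inclusion–exclusion:
Individual areas: |P| = 24, |Q| = 12, |R| = 12.
|P∩Q|: x∈[5,9], y∈[2,4] → 4·2 = 8.
|P∩R|: x∈[5,6], y∈[2,5] → 1·3 = 3.
|Q∩R|: x∈[5,6], y∈[2,4] → 1·2 = 2.
|P∩Q∩R| = 2.
|P ∪ Q ∪ R| = 48 − 13 + 2 = 37.00.

37.00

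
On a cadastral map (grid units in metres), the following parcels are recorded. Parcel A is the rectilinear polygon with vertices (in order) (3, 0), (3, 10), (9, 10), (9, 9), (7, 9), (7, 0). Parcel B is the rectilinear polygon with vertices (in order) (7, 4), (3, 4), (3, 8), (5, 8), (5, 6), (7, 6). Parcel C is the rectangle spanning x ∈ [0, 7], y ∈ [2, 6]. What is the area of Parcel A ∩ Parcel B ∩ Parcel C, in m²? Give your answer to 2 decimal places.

8.00

The intersection is the polygon with vertices (7,6), (7,4), (3,4), (3,6), (5,6).
By the shoelace formula its area is 8.00.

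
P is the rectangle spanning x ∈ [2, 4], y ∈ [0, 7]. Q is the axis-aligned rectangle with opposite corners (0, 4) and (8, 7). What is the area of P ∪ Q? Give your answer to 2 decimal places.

By inclusion–exclusion:
Individual areas: |P| = 14, |Q| = 24.
|P∩Q|: x∈[2,4], y∈[4,7] → 2·3 = 6.
|P ∪ Q| = 38 − 6 = 32.00.

32.00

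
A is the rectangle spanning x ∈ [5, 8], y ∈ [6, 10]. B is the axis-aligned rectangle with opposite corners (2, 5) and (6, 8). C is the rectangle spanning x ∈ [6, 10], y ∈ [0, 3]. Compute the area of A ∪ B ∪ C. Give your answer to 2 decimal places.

34.00

By inclusion–exclusion:
Individual areas: |A| = 12, |B| = 12, |C| = 12.
|A∩B|: x∈[5,6], y∈[6,8] → 1·2 = 2.
|A∩C| = 0 (no overlap).
|B∩C| = 0 (no overlap).
|A∩B∩C| = 0.
|A ∪ B ∪ C| = 36 − 2 + 0 = 34.00.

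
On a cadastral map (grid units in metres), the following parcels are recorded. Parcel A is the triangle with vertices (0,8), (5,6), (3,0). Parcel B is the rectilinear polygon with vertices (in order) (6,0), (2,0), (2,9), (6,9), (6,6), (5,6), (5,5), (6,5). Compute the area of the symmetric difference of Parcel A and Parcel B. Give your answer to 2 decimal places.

27.07

|Parcel A| = 17, |Parcel B| = 35, |Parcel A∩Parcel B| = 12.4667.
|Parcel A △ Parcel B| = |Parcel A| + |Parcel B| − 2·|Parcel A∩Parcel B| = 17 + 35 − 24.9333 = 27.07.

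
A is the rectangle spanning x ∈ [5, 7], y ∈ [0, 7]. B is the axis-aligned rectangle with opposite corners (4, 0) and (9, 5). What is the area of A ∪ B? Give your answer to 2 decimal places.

29.00

By inclusion–exclusion:
Individual areas: |A| = 14, |B| = 25.
|A∩B|: x∈[5,7], y∈[0,5] → 2·5 = 10.
|A ∪ B| = 39 − 10 = 29.00.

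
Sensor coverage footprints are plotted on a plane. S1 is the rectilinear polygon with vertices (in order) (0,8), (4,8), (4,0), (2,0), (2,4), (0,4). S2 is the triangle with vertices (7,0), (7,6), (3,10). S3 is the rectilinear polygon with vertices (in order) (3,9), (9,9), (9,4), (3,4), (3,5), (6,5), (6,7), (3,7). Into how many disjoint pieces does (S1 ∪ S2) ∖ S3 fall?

4

(S1 ∪ S2) ∖ S3 splits into 4 disjoint pieces (area 0.3, area 3.2, area 2.8, area 22).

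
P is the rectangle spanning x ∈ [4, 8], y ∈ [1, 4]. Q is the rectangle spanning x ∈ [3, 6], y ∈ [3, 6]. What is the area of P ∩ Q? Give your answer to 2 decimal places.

2.00

|P∩Q|: x∈[4,6], y∈[3,4] → 2·1 = 2.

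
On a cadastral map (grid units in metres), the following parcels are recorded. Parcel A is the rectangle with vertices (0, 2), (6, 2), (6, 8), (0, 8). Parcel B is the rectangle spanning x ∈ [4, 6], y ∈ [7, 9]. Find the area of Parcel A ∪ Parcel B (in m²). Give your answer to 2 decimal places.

38.00

By inclusion–exclusion:
Individual areas: |Parcel A| = 36, |Parcel B| = 4.
|Parcel A∩Parcel B|: x∈[4,6], y∈[7,8] → 2·1 = 2.
|Parcel A ∪ Parcel B| = 40 − 2 = 38.00.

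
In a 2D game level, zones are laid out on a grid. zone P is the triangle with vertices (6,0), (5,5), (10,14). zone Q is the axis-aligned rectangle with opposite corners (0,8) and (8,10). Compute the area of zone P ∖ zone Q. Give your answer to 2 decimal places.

|zone P| = 17, |zone P∩zone Q| = 1.5556.
|zone P ∖ zone Q| = |zone P| − |zone P∩zone Q| = 17 − 1.5556 = 15.44.

15.44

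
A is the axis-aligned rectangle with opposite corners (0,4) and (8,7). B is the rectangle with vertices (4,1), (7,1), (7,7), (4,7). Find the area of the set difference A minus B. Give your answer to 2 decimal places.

|A∩B|: x∈[4,7], y∈[4,7] → 3·3 = 9.
|A| = 24.
|A ∖ B| = |A| − |A∩B| = 24 − 9 = 15.00.

15.00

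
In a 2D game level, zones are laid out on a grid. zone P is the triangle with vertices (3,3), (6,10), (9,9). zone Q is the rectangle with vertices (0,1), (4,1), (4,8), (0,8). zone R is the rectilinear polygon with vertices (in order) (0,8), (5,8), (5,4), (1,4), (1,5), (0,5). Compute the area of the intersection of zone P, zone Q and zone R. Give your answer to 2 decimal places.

0.38

The intersection is the polygon with vertices (4,4), (3.429,4), (4,5.333).
By the shoelace formula its area is 0.38.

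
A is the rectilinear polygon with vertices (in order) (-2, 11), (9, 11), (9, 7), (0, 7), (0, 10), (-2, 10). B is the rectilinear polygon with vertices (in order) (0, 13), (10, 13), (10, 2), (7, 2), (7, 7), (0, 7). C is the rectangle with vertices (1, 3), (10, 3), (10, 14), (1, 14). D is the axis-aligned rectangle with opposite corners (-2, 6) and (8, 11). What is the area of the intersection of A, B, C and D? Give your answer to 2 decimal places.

The intersection is the polygon with vertices (7,7), (1,7), (1,11), (8,11), (8,7).
By the shoelace formula its area is 28.00.

28.00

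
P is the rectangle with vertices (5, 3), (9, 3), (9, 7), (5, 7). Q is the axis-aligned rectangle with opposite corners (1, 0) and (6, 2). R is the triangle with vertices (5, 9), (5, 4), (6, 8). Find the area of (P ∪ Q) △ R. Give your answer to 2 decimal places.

|P ∪ Q| = 26.
|(P ∪ Q) ∩ R| = 1.125.
|(P ∪ Q) △ R| = 26 + 2.5 − 2.25 = 26.25.

26.25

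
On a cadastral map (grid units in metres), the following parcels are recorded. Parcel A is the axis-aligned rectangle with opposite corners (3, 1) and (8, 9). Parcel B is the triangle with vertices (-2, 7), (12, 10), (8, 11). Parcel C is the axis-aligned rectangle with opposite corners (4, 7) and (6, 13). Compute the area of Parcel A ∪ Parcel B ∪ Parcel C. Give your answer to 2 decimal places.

57.39

By inclusion–exclusion:
Individual areas: |Parcel A| = 40, |Parcel B| = 13, |Parcel C| = 12.
|Parcel A∩Parcel B| = 2.0119.
|Parcel A∩Parcel C|: x∈[4,6], y∈[7,9] → 2·2 = 4.
|Parcel B∩Parcel C| = 2.6.
|Parcel A∩Parcel B∩Parcel C| = 1.
|Parcel A ∪ Parcel B ∪ Parcel C| = 65 − 8.6119 + 1 = 57.39.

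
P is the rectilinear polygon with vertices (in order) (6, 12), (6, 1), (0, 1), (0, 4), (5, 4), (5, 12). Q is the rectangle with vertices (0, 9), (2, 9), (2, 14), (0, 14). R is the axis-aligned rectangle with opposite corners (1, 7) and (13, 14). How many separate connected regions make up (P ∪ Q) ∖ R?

(P ∪ Q) ∖ R splits into 2 disjoint pieces (area 21, area 5).

2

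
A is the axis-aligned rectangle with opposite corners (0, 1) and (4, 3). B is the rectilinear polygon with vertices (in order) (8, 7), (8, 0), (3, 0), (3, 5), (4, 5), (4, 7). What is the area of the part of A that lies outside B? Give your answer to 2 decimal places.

6.00

|A| = 8, |A∩B| = 2.
|A ∖ B| = |A| − |A∩B| = 8 − 2 = 6.00.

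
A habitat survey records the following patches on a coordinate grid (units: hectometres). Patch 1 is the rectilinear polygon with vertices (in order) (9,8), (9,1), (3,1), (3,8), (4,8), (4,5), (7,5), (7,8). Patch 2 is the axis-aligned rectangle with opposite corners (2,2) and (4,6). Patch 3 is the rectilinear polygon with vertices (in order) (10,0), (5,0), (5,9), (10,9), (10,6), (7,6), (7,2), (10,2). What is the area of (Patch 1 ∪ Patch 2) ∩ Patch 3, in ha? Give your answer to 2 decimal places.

|Patch 1 ∪ Patch 2| = 37.
|(Patch 1 ∪ Patch 2) ∩ Patch 3| = 14.00.

14.00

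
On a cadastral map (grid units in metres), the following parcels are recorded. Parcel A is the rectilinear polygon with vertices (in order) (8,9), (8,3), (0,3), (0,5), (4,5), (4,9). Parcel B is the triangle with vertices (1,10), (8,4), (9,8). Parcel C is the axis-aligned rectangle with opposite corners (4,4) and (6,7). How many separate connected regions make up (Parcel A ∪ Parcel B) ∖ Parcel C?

1

(Parcel A ∪ Parcel B) ∖ Parcel C is a single connected region.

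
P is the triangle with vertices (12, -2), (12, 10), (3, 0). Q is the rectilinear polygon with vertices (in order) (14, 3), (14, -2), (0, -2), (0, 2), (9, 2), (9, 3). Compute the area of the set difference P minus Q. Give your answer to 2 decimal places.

|P| = 54, |P∩Q| = 28.2.
|P ∖ Q| = |P| − |P∩Q| = 54 − 28.2 = 25.80.

25.80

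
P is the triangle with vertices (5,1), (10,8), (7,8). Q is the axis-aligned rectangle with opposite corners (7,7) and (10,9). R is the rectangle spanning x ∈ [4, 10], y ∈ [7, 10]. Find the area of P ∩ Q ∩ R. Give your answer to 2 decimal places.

2.64

The intersection is the polygon with vertices (7,7), (7,8), (10,8), (9.286,7).
By the shoelace formula its area is 2.64.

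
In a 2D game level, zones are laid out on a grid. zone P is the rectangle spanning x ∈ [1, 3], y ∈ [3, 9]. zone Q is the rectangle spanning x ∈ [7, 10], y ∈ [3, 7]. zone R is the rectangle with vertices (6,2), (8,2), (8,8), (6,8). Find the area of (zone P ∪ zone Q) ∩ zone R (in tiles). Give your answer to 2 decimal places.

The region (zone P ∪ zone Q) ∩ zone R is the polygon with vertices (7,3), (7,7), (8,7), (8,3).
By the shoelace formula its area is 4.00.

4.00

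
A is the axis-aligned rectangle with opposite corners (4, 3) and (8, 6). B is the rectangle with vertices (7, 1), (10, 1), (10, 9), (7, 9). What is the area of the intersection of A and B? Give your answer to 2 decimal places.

|A∩B|: x∈[7,8], y∈[3,6] → 1·3 = 3.

3.00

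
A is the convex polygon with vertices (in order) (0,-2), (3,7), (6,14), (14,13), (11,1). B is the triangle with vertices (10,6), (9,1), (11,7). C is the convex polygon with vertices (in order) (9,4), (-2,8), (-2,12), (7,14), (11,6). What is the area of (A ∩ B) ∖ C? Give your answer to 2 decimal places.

1.19

|A ∩ B| = 2.
|(A ∩ B) ∩ C| = 0.8083.
|(A ∩ B) ∖ C| = 2 − 0.8083 = 1.19.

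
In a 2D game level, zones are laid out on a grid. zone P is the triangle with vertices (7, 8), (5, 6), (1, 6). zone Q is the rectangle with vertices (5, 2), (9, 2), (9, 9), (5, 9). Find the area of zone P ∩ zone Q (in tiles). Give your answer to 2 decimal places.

1.33

The intersection is the polygon with vertices (5,6), (5,7.333), (7,8).
By the shoelace formula its area is 1.33.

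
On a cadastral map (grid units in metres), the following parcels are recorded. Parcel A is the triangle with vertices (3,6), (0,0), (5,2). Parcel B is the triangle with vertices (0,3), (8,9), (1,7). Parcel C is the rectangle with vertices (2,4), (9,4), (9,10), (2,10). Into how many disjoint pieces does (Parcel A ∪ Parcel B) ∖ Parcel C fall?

(Parcel A ∪ Parcel B) ∖ Parcel C splits into 2 disjoint pieces (area 10, area 4.6429).

2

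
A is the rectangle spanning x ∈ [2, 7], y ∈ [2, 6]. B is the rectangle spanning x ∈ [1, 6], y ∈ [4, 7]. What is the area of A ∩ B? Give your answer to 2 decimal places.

|A∩B|: x∈[2,6], y∈[4,6] → 4·2 = 8.

8.00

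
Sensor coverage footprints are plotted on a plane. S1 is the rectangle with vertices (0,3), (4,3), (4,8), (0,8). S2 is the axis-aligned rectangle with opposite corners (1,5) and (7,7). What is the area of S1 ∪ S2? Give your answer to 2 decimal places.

26.00

By inclusion–exclusion:
Individual areas: |S1| = 20, |S2| = 12.
|S1∩S2|: x∈[1,4], y∈[5,7] → 3·2 = 6.
|S1 ∪ S2| = 32 − 6 = 26.00.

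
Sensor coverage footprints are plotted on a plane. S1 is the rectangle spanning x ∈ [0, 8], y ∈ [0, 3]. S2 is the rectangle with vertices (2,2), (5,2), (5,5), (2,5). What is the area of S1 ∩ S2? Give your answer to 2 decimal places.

3.00

|S1∩S2|: x∈[2,5], y∈[2,3] → 3·1 = 3.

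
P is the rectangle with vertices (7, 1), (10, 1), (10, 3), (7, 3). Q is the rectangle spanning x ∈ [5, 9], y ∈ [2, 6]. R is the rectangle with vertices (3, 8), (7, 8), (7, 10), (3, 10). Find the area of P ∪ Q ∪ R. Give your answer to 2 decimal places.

28.00

By inclusion–exclusion:
Individual areas: |P| = 6, |Q| = 16, |R| = 8.
|P∩Q|: x∈[7,9], y∈[2,3] → 2·1 = 2.
|P∩R| = 0 (no overlap).
|Q∩R| = 0 (no overlap).
|P∩Q∩R| = 0.
|P ∪ Q ∪ R| = 30 − 2 + 0 = 28.00.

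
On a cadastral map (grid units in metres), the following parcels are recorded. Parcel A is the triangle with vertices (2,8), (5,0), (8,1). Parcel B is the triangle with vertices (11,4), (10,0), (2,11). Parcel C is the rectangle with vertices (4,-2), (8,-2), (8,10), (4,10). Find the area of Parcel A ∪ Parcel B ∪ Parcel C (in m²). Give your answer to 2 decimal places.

62.94

By inclusion–exclusion:
Individual areas: |Parcel A| = 13.5, |Parcel B| = 21.5, |Parcel C| = 48.
|Parcel A∩Parcel B| = 0.
|Parcel A∩Parcel C| = 10.5.
|Parcel B∩Parcel C| = 9.5556.
|Parcel A∩Parcel B∩Parcel C| = 0.
|Parcel A ∪ Parcel B ∪ Parcel C| = 83 − 20.0556 + 0 = 62.94.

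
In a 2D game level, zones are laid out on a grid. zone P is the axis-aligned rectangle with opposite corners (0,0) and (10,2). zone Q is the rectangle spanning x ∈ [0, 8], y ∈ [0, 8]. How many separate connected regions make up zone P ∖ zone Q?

zone P ∖ zone Q is a single connected region.

1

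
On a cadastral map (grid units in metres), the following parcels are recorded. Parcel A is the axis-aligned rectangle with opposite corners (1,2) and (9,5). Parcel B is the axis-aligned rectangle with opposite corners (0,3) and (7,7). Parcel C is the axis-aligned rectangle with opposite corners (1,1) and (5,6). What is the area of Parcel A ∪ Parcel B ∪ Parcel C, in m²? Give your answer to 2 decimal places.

By inclusion–exclusion:
Individual areas: |Parcel A| = 24, |Parcel B| = 28, |Parcel C| = 20.
|Parcel A∩Parcel B|: x∈[1,7], y∈[3,5] → 6·2 = 12.
|Parcel A∩Parcel C|: x∈[1,5], y∈[2,5] → 4·3 = 12.
|Parcel B∩Parcel C|: x∈[1,5], y∈[3,6] → 4·3 = 12.
|Parcel A∩Parcel B∩Parcel C| = 8.
|Parcel A ∪ Parcel B ∪ Parcel C| = 72 − 36 + 8 = 44.00.

44.00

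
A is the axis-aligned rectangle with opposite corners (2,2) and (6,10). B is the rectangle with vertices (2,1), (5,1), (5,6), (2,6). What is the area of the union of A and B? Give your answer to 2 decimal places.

35.00

By inclusion–exclusion:
Individual areas: |A| = 32, |B| = 15.
|A∩B|: x∈[2,5], y∈[2,6] → 3·4 = 12.
|A ∪ B| = 47 − 12 = 35.00.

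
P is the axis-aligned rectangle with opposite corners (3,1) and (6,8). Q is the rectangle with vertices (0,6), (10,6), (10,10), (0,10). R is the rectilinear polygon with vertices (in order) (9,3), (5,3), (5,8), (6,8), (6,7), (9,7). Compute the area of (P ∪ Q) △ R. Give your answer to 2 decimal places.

|P ∪ Q| = 55.
|(P ∪ Q) ∩ R| = 8.
|(P ∪ Q) △ R| = 55 + 17 − 16 = 56.00.

56.00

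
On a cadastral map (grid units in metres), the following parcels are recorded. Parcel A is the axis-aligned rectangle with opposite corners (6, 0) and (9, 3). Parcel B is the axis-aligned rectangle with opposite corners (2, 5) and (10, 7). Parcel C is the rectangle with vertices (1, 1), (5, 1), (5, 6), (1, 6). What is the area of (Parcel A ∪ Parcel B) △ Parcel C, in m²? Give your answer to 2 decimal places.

39.00

|Parcel A ∪ Parcel B| = 25.
|(Parcel A ∪ Parcel B) ∩ Parcel C| = 3.
|(Parcel A ∪ Parcel B) △ Parcel C| = 25 + 20 − 6 = 39.00.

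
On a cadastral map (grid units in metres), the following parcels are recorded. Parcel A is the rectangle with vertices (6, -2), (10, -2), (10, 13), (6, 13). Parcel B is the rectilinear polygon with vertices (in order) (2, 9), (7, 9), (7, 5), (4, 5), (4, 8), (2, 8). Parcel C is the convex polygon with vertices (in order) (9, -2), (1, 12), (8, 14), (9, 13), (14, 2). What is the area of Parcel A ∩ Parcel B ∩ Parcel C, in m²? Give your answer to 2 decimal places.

4.00

The intersection is the polygon with vertices (7,9), (7,5), (6,5), (6,9).
By the shoelace formula its area is 4.00.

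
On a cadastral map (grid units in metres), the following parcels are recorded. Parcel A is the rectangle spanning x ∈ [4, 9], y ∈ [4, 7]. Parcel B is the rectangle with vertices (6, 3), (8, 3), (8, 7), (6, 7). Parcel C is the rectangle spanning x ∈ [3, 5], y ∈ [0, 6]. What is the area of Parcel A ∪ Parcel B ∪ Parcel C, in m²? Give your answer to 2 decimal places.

By inclusion–exclusion:
Individual areas: |Parcel A| = 15, |Parcel B| = 8, |Parcel C| = 12.
|Parcel A∩Parcel B|: x∈[6,8], y∈[4,7] → 2·3 = 6.
|Parcel A∩Parcel C|: x∈[4,5], y∈[4,6] → 1·2 = 2.
|Parcel B∩Parcel C| = 0 (no overlap).
|Parcel A∩Parcel B∩Parcel C| = 0.
|Parcel A ∪ Parcel B ∪ Parcel C| = 35 − 8 + 0 = 27.00.

27.00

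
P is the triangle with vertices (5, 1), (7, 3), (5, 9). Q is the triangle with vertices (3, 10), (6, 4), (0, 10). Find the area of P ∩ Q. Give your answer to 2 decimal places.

0.50

The intersection is the polygon with vertices (5,6), (6,4), (5,5).
By the shoelace formula its area is 0.50.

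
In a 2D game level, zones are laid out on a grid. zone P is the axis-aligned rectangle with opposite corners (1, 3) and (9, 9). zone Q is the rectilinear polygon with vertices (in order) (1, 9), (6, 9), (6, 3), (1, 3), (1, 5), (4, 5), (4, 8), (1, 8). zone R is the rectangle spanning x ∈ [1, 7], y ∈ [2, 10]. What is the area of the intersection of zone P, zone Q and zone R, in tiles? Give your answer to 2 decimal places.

The intersection is the polygon with vertices (6,3), (1,3), (1,5), (4,5), (4,8), (1,8), (1,9), (6,9).
By the shoelace formula its area is 21.00.

21.00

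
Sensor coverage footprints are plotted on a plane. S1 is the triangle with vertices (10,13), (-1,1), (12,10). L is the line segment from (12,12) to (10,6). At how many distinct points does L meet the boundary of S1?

The segment meets the boundary at (11.133,9.4), (11.556,10.667).

2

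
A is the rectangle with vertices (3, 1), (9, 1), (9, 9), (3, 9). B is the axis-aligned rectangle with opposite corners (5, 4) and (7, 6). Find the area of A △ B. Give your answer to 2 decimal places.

|A∩B|: x∈[5,7], y∈[4,6] → 2·2 = 4.
|A △ B| = |A| + |B| − 2·|A∩B| = 48 + 4 − 8 = 44.00.

44.00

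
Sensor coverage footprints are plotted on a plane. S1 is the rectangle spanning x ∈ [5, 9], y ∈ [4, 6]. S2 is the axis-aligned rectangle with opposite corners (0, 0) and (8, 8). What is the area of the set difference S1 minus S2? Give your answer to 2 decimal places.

2.00

|S1∩S2|: x∈[5,8], y∈[4,6] → 3·2 = 6.
|S1| = 8.
|S1 ∖ S2| = |S1| − |S1∩S2| = 8 − 6 = 2.00.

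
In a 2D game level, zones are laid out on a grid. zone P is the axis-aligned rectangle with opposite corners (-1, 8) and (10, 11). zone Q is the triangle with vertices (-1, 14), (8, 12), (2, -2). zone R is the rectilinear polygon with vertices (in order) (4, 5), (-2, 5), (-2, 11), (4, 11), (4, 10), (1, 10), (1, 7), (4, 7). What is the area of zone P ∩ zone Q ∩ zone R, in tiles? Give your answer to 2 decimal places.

The intersection is the polygon with vertices (0.125,8), (-0.438,11), (4,11), (4,10), (1,10), (1,8).
By the shoelace formula its area is 6.47.

6.47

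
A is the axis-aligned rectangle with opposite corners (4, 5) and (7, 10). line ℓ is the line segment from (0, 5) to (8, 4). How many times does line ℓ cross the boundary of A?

The segment lies entirely outside A and never meets its boundary.

0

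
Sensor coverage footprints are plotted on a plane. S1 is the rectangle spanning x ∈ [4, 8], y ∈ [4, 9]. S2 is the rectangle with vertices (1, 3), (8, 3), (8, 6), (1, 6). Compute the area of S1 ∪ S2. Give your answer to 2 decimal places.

33.00

By inclusion–exclusion:
Individual areas: |S1| = 20, |S2| = 21.
|S1∩S2|: x∈[4,8], y∈[4,6] → 4·2 = 8.
|S1 ∪ S2| = 41 − 8 = 33.00.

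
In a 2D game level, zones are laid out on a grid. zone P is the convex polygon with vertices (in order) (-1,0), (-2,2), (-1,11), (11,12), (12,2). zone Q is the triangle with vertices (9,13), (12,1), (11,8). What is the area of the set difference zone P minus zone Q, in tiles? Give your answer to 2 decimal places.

|zone P| = 137.5, |zone P∩zone Q| = 4.3527.
|zone P ∖ zone Q| = |zone P| − |zone P∩zone Q| = 137.5 − 4.3527 = 133.15.

133.15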